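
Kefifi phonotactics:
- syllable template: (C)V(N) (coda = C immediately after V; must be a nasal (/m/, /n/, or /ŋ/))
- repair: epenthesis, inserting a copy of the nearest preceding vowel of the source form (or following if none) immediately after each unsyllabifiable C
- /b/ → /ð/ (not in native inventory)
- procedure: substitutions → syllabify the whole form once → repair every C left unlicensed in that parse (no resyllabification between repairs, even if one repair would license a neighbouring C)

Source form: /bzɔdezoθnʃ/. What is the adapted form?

ðɔzɔdezoθonoʃo

Substitution: /b/ → /ð/, giving /ðzɔdezoθnʃ/.
Under (C)V(N), the unsyllabifiable consonants are /ð/, /θ/, /n/, /ʃ/ (only a nasal (/m/, /n/, or /ŋ/) is licensed in coda position; onsets are limited to one consonant).
Each unlicensed consonant becomes the onset of a new syllable: /ð/ → /ðɔ/, /θ/ → /θo/, /n/ → /no/, /ʃ/ → /ʃo/.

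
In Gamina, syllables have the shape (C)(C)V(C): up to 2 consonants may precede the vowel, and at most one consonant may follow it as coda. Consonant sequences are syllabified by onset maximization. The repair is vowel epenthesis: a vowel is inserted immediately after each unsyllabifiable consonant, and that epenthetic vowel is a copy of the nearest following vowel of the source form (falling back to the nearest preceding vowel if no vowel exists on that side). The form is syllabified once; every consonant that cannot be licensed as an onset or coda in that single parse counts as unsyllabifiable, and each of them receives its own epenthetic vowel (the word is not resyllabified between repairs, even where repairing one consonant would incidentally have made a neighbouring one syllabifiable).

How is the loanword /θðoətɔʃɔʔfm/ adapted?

Syllabifying with onset maximization leaves /f/, /m/ stranded (at most one coda consonant is licensed; onsets may contain at most 2 consonants).
Each unlicensed consonant becomes the onset of a new syllable: /f/ → /fɔ/, /m/ → /mɔ/.

θðoətɔʃɔʔfɔmɔ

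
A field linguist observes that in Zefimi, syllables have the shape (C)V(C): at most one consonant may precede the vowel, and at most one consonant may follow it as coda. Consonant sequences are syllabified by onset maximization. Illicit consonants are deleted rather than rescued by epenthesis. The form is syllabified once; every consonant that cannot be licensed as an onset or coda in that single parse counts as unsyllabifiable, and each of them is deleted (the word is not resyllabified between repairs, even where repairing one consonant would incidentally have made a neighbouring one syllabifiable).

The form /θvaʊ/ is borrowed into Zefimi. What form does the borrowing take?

Under (C)V(C), the unsyllabifiable consonants are /θ/ (at most one coda consonant is licensed; onsets are limited to one consonant).
Deletion applies to /θ/.

vaʊ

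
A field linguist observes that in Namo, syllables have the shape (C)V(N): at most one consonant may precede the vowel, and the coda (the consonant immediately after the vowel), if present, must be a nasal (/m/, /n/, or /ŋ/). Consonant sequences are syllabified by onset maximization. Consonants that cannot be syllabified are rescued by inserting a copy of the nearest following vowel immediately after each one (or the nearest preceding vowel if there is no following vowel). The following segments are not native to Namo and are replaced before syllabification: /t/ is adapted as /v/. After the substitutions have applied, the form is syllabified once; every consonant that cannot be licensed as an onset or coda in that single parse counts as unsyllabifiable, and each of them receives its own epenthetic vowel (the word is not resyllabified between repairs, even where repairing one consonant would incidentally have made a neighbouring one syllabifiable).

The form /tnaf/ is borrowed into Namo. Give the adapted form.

vanafa

Substitution: /t/ → /v/, giving /vnaf/.
Under (C)V(N), the unsyllabifiable consonants are /v/, /f/ (only a nasal (/m/, /n/, or /ŋ/) is licensed in coda position; onsets are limited to one consonant).
Each unlicensed consonant becomes the onset of a new syllable: /v/ → /va/, /f/ → /fa/.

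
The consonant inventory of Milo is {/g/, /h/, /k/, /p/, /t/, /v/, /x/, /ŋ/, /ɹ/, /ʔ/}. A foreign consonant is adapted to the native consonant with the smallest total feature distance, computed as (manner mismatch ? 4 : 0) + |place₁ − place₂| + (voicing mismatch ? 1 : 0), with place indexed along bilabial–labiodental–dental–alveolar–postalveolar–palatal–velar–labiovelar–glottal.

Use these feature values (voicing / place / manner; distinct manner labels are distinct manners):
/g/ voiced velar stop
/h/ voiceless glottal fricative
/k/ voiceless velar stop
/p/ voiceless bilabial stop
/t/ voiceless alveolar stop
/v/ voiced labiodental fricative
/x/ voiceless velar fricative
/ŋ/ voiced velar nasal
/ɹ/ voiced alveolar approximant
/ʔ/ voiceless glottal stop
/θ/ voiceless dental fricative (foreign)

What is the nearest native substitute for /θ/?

/v/ is closest: same manner (fricative), place distance 1 (dental→labiodental), voicing differs (+1); total 2. Next closest is /x/ at distance 4.

v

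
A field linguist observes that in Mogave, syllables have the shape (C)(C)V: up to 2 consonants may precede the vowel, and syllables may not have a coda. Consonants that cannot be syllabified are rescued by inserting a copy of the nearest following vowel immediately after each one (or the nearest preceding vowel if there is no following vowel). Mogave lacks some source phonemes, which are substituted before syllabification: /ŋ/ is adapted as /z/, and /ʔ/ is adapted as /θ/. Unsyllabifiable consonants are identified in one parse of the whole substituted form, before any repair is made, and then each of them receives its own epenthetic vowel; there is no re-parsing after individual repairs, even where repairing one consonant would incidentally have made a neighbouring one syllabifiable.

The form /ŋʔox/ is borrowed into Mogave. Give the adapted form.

Substitution: /ŋ/ → /z/, /ʔ/ → /θ/, giving /zθox/.
The consonants /x/ cannot be parsed into a legal (C)(C)V syllable (no codas are permitted; onsets may contain at most 2 consonants).
Inserting the epenthetic vowel yields /x/ → /xo/.

zθoxo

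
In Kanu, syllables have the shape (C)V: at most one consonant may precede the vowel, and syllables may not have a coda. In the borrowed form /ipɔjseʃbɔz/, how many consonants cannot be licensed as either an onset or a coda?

3

The consonants /j/, /ʃ/, /z/ cannot be parsed into a legal (C)V syllable (no codas are permitted; onsets are limited to one consonant).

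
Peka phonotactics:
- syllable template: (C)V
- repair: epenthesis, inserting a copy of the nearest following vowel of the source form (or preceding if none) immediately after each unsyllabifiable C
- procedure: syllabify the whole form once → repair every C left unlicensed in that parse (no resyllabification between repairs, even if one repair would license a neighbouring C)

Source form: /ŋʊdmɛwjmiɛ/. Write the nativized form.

Under (C)V, the unsyllabifiable consonants are /d/, /w/, /j/ (no codas are permitted; onsets are limited to one consonant).
Epenthesis after each stranded consonant: /d/ → /dɛ/, /w/ → /wi/, /j/ → /ji/.

ŋʊdɛmɛwijimiɛ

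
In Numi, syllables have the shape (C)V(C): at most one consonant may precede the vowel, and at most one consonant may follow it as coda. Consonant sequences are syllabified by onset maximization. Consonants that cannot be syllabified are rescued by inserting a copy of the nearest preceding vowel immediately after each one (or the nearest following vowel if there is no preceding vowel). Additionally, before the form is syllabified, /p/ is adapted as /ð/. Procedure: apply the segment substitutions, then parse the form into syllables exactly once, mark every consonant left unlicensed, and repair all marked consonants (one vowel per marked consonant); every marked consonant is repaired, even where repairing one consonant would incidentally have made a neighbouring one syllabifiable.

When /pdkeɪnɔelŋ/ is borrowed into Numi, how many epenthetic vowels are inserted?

After substitution the input is /ðdkeɪnɔelŋ/.
The unsyllabifiable consonants are /ð/, /d/, /ŋ/; each receives one epenthetic vowel.

3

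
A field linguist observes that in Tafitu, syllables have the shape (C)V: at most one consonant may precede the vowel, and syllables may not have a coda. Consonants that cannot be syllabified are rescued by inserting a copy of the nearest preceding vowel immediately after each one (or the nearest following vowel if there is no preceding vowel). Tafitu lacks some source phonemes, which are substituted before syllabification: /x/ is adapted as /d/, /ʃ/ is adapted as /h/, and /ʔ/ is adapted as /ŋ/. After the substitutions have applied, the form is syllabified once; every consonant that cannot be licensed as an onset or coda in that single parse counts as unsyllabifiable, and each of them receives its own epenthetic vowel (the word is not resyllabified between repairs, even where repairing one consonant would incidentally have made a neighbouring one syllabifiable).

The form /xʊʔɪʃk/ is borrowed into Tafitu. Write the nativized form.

dʊŋɪhɪkɪ

Substitution: /x/ → /d/, /ʔ/ → /ŋ/, /ʃ/ → /h/, giving /dʊŋɪhk/.
The consonants /h/, /k/ cannot be parsed into a legal (C)V syllable (no codas are permitted; onsets are limited to one consonant).
Epenthesis after each stranded consonant: /h/ → /hɪ/, /k/ → /kɪ/.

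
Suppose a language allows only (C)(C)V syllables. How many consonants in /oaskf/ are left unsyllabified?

3

The consonants /s/, /k/, /f/ cannot be parsed into a legal (C)(C)V syllable (no codas are permitted; onsets may contain at most 2 consonants).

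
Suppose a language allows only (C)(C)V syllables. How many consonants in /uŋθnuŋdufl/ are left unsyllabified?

The consonants /ŋ/, /f/, /l/ cannot be parsed into a legal (C)(C)V syllable (no codas are permitted; onsets may contain at most 2 consonants).

3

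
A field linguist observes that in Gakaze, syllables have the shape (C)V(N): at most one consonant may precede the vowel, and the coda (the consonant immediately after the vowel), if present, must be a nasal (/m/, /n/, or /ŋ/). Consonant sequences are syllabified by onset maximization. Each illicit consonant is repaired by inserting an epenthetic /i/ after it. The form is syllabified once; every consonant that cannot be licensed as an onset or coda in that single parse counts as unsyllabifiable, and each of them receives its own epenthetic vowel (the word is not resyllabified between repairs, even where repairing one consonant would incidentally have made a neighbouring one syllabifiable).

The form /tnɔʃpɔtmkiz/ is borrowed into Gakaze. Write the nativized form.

Syllabifying with onset maximization leaves /t/, /ʃ/, /t/, /m/, /z/ stranded (only a nasal (/m/, /n/, or /ŋ/) is licensed in coda position; onsets are limited to one consonant).
Inserting the epenthetic vowel yields /t/ → /ti/, /ʃ/ → /ʃi/, /t/ → /ti/, /m/ → /mi/, /z/ → /zi/.

tinɔʃipɔtimikizi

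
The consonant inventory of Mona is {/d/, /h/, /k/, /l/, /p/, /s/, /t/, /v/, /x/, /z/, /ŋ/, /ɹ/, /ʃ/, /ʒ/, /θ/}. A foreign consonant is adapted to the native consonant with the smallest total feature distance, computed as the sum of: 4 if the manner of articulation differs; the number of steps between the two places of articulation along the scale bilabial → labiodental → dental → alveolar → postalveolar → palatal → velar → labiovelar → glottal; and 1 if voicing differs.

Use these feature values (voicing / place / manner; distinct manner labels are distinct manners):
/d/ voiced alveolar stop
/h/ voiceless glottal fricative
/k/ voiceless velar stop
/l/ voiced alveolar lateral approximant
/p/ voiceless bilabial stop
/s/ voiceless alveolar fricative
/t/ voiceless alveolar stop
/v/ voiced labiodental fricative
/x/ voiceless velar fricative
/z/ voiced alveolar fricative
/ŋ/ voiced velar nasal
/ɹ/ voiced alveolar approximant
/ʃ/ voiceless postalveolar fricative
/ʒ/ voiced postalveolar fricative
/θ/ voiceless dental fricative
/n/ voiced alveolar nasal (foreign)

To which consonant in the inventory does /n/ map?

/ŋ/ is closest: same manner (nasal), place distance 3 (alveolar→velar), same voicing; total 3. Next closest is /d/ at distance 4.

ŋ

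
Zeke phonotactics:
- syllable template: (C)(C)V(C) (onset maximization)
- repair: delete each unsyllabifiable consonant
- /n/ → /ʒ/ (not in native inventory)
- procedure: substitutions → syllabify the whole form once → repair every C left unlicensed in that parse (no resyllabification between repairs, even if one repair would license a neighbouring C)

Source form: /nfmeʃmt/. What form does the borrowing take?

Substitution: /n/ → /ʒ/, giving /ʒfmeʃmt/.
The consonants /ʒ/, /m/, /t/ cannot be parsed into a legal (C)(C)V(C) syllable (at most one coda consonant is licensed; onsets may contain at most 2 consonants).
Each unlicensed consonant is deleted: /ʒ/, /m/, /t/.

fmeʃ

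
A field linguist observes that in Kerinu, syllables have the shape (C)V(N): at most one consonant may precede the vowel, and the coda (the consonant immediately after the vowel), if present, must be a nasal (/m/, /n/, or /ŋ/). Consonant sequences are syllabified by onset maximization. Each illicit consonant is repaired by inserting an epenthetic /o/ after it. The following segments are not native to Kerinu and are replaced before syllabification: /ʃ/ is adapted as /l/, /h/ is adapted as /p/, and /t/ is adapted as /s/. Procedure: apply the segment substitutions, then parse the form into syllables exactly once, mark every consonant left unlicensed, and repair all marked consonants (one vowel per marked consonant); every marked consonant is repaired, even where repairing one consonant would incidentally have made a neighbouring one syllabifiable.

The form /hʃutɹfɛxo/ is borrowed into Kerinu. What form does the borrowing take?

Substitution: /h/ → /p/, /ʃ/ → /l/, /t/ → /s/, giving /plusɹfɛxo/.
The consonants /p/, /s/, /ɹ/ cannot be parsed into a legal (C)V(N) syllable (only a nasal (/m/, /n/, or /ŋ/) is licensed in coda position; onsets are limited to one consonant).
Each unlicensed consonant becomes the onset of a new syllable: /p/ → /po/, /s/ → /so/, /ɹ/ → /ɹo/.

polusoɹofɛxo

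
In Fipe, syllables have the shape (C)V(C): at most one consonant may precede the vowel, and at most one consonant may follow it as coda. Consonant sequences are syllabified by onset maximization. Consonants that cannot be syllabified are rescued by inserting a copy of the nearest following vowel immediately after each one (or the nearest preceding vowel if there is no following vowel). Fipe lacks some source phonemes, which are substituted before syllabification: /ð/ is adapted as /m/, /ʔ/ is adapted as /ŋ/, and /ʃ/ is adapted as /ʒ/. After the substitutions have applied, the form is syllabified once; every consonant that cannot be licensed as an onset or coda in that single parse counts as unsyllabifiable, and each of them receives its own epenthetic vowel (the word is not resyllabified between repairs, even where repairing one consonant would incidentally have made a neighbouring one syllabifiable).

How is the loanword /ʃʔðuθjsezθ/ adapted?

ʒuŋumuθjesezθe

Substitution: /ʃ/ → /ʒ/, /ʔ/ → /ŋ/, /ð/ → /m/, giving /ʒŋmuθjsezθ/.
Under (C)V(C), the unsyllabifiable consonants are /ʒ/, /ŋ/, /j/, /θ/ (at most one coda consonant is licensed; onsets are limited to one consonant).
Each unlicensed consonant becomes the onset of a new syllable: /ʒ/ → /ʒu/, /ŋ/ → /ŋu/, /j/ → /je/, /θ/ → /θe/.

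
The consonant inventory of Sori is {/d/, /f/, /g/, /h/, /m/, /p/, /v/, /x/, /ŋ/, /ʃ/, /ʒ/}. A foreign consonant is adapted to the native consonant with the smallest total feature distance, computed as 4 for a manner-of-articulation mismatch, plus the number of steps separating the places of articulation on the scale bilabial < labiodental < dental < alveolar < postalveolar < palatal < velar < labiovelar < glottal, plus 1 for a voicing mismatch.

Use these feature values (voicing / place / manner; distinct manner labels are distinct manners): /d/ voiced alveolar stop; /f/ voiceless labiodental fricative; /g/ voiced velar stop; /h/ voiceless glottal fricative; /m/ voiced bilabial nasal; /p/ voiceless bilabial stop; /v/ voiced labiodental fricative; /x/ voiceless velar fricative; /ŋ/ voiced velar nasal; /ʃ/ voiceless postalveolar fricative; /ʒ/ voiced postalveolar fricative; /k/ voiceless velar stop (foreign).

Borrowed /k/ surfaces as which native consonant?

/g/ is closest: same manner (stop), place distance 0 (velar→velar), voicing differs (+1); total 1. Next closest is /d/ at distance 4.

g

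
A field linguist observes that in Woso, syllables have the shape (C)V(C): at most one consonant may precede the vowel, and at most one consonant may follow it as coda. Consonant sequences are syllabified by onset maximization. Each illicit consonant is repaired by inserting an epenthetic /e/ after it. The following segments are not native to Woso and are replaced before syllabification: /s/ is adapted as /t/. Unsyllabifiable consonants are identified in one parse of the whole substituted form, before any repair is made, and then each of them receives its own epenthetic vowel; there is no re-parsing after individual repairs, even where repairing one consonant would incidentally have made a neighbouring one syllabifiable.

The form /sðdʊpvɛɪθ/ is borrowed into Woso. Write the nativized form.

teðedʊpvɛɪθ

Substitution: /s/ → /t/, giving /tðdʊpvɛɪθ/.
Syllabifying with onset maximization leaves /t/, /ð/ stranded (at most one coda consonant is licensed; onsets are limited to one consonant).
Each unlicensed consonant becomes the onset of a new syllable: /t/ → /te/, /ð/ → /ðe/.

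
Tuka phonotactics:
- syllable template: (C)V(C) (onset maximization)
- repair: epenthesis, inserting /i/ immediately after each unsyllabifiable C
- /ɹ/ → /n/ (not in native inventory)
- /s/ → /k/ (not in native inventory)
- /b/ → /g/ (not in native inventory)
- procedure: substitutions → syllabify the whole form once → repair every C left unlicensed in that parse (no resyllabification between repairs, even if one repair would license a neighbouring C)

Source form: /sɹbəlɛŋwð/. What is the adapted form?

Substitution: /s/ → /k/, /ɹ/ → /n/, /b/ → /g/, giving /kngəlɛŋwð/.
Under (C)V(C), the unsyllabifiable consonants are /k/, /n/, /w/, /ð/ (at most one coda consonant is licensed; onsets are limited to one consonant).
Each unlicensed consonant becomes the onset of a new syllable: /k/ → /ki/, /n/ → /ni/, /w/ → /wi/, /ð/ → /ði/.

kinigəlɛŋwiði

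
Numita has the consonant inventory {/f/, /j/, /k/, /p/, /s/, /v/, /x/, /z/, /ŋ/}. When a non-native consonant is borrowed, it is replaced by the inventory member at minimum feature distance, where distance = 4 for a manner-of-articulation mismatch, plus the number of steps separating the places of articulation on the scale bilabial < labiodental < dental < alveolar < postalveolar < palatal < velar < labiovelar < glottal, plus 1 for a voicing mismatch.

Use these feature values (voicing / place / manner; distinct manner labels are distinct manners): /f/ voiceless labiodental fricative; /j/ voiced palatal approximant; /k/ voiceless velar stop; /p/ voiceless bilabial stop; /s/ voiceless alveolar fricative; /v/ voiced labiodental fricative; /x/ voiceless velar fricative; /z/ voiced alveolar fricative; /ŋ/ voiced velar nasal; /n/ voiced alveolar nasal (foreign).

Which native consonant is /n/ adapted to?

ŋ

/ŋ/ is closest: same manner (nasal), place distance 3 (alveolar→velar), same voicing; total 3. Next closest is /z/ at distance 4.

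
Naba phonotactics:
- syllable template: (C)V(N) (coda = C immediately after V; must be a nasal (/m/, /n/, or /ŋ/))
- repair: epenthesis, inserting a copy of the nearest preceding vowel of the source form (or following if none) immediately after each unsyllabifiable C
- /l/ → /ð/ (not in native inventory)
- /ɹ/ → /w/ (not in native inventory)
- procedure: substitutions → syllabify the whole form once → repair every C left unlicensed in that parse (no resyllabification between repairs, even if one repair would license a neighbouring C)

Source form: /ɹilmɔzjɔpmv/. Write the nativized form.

wiðimɔzɔjɔpɔmɔvɔ

Substitution: /ɹ/ → /w/, /l/ → /ð/, giving /wiðmɔzjɔpmv/.
The consonants /ð/, /z/, /p/, /m/, /v/ cannot be parsed into a legal (C)V(N) syllable (only a nasal (/m/, /n/, or /ŋ/) is licensed in coda position; onsets are limited to one consonant).
Epenthesis after each stranded consonant: /ð/ → /ði/, /z/ → /zɔ/, /p/ → /pɔ/, /m/ → /mɔ/, /v/ → /vɔ/.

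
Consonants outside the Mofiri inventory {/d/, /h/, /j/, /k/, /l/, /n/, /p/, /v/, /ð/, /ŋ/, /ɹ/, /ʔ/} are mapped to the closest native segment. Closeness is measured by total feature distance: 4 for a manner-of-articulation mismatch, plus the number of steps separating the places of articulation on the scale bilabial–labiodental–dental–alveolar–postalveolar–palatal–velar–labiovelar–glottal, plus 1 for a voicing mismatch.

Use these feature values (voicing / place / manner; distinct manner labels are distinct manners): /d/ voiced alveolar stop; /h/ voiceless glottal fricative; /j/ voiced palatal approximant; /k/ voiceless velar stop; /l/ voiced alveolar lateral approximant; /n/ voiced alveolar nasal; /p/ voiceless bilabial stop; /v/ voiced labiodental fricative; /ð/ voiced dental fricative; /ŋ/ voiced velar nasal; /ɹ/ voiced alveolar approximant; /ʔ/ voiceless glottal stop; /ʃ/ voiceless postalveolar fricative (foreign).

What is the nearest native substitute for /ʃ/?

/ð/ is closest: same manner (fricative), place distance 2 (postalveolar→dental), voicing differs (+1); total 3. Next closest is /h/ at distance 4.

ð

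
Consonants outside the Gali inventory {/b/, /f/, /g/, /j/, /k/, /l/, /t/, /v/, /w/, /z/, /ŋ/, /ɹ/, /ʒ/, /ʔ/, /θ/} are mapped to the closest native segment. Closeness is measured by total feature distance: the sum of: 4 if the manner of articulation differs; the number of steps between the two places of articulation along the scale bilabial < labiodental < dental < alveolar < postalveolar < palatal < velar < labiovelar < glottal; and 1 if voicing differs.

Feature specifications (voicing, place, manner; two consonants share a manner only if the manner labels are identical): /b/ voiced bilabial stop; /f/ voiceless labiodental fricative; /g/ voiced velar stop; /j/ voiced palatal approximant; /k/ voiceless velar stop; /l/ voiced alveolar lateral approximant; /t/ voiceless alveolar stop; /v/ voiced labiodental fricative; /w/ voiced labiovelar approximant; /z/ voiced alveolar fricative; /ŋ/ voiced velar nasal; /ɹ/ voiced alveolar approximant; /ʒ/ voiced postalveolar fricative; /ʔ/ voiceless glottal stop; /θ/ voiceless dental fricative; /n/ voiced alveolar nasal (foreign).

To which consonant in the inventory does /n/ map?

ŋ

/ŋ/ is closest: same manner (nasal), place distance 3 (alveolar→velar), same voicing; total 3. Next closest is /l/ at distance 4.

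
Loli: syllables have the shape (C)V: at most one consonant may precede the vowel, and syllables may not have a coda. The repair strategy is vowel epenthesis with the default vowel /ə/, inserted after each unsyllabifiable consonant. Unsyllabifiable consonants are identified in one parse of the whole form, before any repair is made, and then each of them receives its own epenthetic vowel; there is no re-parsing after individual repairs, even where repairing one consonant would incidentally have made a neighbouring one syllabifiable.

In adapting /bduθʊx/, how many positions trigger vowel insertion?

2

The unsyllabifiable consonants are /b/, /x/; each receives one epenthetic vowel.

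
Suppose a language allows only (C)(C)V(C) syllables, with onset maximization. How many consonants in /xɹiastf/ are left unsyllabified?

2

Under (C)(C)V(C), the unsyllabifiable consonants are /t/, /f/ (at most one coda consonant is licensed; onsets may contain at most 2 consonants).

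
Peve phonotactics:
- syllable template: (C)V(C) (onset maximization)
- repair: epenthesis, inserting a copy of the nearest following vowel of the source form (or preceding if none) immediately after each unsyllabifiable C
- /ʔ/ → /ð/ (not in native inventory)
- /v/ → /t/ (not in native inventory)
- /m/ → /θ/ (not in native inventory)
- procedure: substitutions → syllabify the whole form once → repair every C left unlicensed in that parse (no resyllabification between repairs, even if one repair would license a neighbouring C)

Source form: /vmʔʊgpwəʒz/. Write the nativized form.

Substitution: /v/ → /t/, /m/ → /θ/, /ʔ/ → /ð/, giving /tθðʊgpwəʒz/.
Syllabifying with onset maximization leaves /t/, /θ/, /p/, /z/ stranded (at most one coda consonant is licensed; onsets are limited to one consonant).
Epenthesis after each stranded consonant: /t/ → /tʊ/, /θ/ → /θʊ/, /p/ → /pə/, /z/ → /zə/.

tʊθʊðʊgpəwəʒzə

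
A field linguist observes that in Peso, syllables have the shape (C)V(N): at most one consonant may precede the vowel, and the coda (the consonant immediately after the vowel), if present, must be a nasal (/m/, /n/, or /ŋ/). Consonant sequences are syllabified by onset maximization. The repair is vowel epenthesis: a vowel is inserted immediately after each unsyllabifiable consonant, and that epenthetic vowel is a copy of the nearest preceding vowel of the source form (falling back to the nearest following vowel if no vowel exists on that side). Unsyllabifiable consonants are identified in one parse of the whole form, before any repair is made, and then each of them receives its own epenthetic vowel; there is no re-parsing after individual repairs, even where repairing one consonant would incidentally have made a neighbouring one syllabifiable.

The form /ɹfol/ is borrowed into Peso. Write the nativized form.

ɹofolo

The consonants /ɹ/, /l/ cannot be parsed into a legal (C)V(N) syllable (only a nasal (/m/, /n/, or /ŋ/) is licensed in coda position; onsets are limited to one consonant).
Each unlicensed consonant becomes the onset of a new syllable: /ɹ/ → /ɹo/, /l/ → /lo/.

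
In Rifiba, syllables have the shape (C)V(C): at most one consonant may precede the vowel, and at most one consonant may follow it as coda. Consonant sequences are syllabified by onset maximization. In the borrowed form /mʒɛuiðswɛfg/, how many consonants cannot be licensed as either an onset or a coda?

Syllabifying with onset maximization leaves /m/, /s/, /g/ stranded (at most one coda consonant is licensed; onsets are limited to one consonant).

3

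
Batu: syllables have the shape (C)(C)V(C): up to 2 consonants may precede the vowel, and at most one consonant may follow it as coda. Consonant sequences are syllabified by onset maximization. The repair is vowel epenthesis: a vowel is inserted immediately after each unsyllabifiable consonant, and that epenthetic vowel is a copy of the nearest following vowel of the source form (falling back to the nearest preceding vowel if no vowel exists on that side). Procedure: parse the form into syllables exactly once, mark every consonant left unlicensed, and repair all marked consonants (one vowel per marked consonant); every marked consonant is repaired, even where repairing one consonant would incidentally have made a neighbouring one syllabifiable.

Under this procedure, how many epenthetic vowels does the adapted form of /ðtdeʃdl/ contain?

3

The unsyllabifiable consonants are /ð/, /d/, /l/; each receives one epenthetic vowel.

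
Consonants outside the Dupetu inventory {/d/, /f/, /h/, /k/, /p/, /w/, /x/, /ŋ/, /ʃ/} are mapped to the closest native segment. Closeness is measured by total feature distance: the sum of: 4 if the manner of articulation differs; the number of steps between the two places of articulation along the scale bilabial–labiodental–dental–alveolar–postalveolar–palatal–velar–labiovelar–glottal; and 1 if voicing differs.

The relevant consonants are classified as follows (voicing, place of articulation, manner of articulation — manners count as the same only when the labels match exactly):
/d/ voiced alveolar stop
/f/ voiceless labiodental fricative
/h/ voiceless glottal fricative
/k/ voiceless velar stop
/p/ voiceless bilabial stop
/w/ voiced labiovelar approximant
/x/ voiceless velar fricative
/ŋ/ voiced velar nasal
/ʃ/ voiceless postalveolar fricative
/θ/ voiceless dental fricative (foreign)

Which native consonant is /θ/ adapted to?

f

/f/ is closest: same manner (fricative), place distance 1 (dental→labiodental), same voicing; total 1. Next closest is /ʃ/ at distance 2.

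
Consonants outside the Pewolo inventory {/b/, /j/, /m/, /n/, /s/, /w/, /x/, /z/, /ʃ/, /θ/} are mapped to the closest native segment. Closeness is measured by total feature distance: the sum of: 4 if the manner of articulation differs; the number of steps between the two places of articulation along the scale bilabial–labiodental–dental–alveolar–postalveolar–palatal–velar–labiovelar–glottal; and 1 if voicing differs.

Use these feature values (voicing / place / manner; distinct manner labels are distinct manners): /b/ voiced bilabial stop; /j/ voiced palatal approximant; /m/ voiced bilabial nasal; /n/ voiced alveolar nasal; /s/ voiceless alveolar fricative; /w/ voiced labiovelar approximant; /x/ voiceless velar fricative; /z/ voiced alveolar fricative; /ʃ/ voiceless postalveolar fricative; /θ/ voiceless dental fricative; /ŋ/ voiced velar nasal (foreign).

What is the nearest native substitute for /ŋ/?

/n/ is closest: same manner (nasal), place distance 3 (velar→alveolar), same voicing; total 3. Next closest is /j/ at distance 5.

n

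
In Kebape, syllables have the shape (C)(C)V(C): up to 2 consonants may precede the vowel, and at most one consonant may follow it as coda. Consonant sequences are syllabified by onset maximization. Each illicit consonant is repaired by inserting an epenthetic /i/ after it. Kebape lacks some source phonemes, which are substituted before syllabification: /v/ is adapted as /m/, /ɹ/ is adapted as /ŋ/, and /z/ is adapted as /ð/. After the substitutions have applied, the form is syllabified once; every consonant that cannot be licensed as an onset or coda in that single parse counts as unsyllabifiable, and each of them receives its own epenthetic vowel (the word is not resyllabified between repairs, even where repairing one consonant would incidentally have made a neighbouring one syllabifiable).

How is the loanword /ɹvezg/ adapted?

Substitution: /ɹ/ → /ŋ/, /v/ → /m/, /z/ → /ð/, giving /ŋmeðg/.
Under (C)(C)V(C), the unsyllabifiable consonants are /g/ (at most one coda consonant is licensed; onsets may contain at most 2 consonants).
Epenthesis after each stranded consonant: /g/ → /gi/.

ŋmeðgi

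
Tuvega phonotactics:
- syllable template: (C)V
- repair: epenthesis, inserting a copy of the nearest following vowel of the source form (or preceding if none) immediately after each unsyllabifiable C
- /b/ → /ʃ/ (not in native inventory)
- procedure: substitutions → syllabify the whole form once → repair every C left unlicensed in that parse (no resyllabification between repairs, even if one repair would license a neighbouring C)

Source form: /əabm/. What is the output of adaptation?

Substitution: /b/ → /ʃ/, giving /əaʃm/.
Syllabifying with onset maximization leaves /ʃ/, /m/ stranded (no codas are permitted; onsets are limited to one consonant).
Epenthesis after each stranded consonant: /ʃ/ → /ʃa/, /m/ → /ma/.

əaʃama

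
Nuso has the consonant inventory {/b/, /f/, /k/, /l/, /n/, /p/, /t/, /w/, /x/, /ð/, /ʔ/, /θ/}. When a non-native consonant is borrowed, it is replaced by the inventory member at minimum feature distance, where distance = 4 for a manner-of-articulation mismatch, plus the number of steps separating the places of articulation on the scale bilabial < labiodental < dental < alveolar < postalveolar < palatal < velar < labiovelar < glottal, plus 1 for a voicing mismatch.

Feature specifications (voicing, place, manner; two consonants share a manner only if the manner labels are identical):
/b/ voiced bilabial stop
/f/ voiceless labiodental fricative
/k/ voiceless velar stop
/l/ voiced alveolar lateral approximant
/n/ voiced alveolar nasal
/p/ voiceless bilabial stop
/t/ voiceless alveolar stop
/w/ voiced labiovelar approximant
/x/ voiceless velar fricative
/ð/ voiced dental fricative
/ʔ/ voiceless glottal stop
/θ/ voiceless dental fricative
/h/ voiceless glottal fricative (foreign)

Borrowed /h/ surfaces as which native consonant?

/x/ is closest: same manner (fricative), place distance 2 (glottal→velar), same voicing; total 2. Next closest is /ʔ/ at distance 4.

x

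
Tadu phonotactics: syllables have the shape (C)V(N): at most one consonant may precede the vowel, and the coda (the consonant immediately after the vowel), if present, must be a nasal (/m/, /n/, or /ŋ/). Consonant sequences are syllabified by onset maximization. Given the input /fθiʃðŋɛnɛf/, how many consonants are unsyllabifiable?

4

The consonants /f/, /ʃ/, /ð/, /f/ cannot be parsed into a legal (C)V(N) syllable (only a nasal (/m/, /n/, or /ŋ/) is licensed in coda position; onsets are limited to one consonant).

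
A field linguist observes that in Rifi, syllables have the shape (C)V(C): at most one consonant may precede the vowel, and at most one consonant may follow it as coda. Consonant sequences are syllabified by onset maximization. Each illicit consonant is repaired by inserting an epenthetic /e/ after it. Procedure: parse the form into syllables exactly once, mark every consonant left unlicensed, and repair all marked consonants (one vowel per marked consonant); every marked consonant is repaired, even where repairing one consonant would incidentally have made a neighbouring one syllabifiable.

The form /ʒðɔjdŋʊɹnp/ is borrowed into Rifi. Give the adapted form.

ʒeðɔjdeŋʊɹnepe

The consonants /ʒ/, /d/, /n/, /p/ cannot be parsed into a legal (C)V(C) syllable (at most one coda consonant is licensed; onsets are limited to one consonant).
Inserting the epenthetic vowel yields /ʒ/ → /ʒe/, /d/ → /de/, /n/ → /ne/, /p/ → /pe/.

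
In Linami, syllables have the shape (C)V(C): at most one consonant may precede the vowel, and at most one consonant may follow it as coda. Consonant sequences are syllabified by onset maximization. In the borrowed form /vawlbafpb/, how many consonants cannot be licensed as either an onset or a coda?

The consonants /l/, /p/, /b/ cannot be parsed into a legal (C)V(C) syllable (at most one coda consonant is licensed; onsets are limited to one consonant).

3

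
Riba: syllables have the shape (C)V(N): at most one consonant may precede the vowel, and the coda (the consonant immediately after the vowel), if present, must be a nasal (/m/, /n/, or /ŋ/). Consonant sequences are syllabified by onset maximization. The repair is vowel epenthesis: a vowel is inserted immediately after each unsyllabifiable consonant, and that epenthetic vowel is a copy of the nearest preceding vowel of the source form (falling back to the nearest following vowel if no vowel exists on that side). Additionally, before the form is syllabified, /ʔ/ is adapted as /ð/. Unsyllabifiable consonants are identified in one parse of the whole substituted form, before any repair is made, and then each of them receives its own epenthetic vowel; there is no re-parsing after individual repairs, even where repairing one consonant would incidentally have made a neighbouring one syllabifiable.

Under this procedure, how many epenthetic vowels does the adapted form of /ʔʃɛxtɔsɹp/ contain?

After substitution the input is /ðʃɛxtɔsɹp/.
The unsyllabifiable consonants are /ð/, /x/, /s/, /ɹ/, /p/; each receives one epenthetic vowel.

5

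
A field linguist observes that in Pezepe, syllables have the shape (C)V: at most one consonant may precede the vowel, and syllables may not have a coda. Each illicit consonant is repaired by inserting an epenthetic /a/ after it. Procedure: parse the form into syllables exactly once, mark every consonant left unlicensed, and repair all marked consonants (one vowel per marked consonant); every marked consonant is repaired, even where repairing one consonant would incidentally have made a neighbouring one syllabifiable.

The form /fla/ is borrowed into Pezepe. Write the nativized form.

Syllabifying with onset maximization leaves /f/ stranded (no codas are permitted; onsets are limited to one consonant).
Each unlicensed consonant becomes the onset of a new syllable: /f/ → /fa/.

fala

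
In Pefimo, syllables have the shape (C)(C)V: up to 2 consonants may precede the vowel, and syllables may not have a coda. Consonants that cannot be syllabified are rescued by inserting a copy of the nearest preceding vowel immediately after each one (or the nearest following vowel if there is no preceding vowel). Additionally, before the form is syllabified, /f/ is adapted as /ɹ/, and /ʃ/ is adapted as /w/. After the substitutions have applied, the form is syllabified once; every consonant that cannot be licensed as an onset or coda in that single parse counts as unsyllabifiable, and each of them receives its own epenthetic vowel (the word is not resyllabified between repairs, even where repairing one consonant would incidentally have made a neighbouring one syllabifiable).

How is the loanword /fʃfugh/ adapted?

ɹuwɹuguhu

Substitution: /f/ → /ɹ/, /ʃ/ → /w/, giving /ɹwɹugh/.
Under (C)(C)V, the unsyllabifiable consonants are /ɹ/, /g/, /h/ (no codas are permitted; onsets may contain at most 2 consonants).
Epenthesis after each stranded consonant: /ɹ/ → /ɹu/, /g/ → /gu/, /h/ → /hu/.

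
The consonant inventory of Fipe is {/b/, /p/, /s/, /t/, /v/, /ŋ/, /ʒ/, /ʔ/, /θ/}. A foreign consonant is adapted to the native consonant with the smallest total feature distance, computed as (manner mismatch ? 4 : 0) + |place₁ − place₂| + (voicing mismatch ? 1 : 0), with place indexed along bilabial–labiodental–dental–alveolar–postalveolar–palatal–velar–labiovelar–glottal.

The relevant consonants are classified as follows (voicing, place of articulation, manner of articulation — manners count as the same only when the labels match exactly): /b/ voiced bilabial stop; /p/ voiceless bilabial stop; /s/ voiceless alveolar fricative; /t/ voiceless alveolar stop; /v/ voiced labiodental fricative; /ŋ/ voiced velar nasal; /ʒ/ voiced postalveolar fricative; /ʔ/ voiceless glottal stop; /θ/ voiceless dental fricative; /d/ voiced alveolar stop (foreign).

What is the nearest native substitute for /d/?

t

/t/ is closest: same manner (stop), place distance 0 (alveolar→alveolar), voicing differs (+1); total 1. Next closest is /b/ at distance 3.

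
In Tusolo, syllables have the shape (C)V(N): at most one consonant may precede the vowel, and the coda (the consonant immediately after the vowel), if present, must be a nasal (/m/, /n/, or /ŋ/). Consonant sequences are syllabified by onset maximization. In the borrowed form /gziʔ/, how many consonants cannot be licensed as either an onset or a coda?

2

Syllabifying with onset maximization leaves /g/, /ʔ/ stranded (only a nasal (/m/, /n/, or /ŋ/) is licensed in coda position; onsets are limited to one consonant).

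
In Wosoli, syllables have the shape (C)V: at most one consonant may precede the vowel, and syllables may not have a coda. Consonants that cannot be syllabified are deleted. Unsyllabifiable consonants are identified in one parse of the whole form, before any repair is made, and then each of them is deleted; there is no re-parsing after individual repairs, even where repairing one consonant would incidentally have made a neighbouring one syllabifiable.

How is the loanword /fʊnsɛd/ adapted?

Under (C)V, the unsyllabifiable consonants are /n/, /d/ (no codas are permitted; onsets are limited to one consonant).
Deleting the stranded consonants removes /n/, /d/.

fʊsɛ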